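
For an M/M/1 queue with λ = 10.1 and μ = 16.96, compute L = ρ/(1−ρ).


ρ = λ/μ = 10.1/16.96 = 0.5955
L = ρ/(1−ρ) = 0.5955/(1 − 0.5955) = 0.5955/0.4045 = 1.4723

Final: 1.4723


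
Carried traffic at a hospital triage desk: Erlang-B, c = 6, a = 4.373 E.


B(6,4.373) = 0.144646 (Erlang-B)
Carried load = a(1 − B) = 4.373·(1 − 0.144646) = 4.373·0.855354 = 3.7405 E

Final: 3.7405 Erlangs


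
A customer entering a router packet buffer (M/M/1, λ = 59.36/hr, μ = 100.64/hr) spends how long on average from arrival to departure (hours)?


W = 1/(μ−λ) = 1/(100.64 − 59.36) = 1/41.28 = 0.02422 hr

Final: 0.02422 hr


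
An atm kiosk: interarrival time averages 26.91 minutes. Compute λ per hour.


λ = 1/(interarrival time) in consistent units.
1 hour = 60 min, so λ = 60/26.91 = 2.2297 per hour

Final: 2.2297 /hr


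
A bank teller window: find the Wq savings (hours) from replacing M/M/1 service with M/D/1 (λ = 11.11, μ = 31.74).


ρ = 11.11/31.74 = 0.3500
Wq(M/M/1) = ρ/(μ−λ) = 0.3500/20.63 = 0.01697 hr
Wq(M/D/1) = ρ/(2(μ−λ)) = 0.008484 hr
Savings = 0.01697 − 0.008484 = 0.008484 hr

Final: 0.008484 hr


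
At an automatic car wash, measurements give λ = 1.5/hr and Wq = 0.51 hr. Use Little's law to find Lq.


Lq = λWq = 1.5·0.51 = 0.7650

Final: 0.7650


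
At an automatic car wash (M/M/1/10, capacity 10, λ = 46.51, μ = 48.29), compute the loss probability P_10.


ρ = λ/μ = 46.51/48.29 = 0.9631
P_K = (1−ρ)ρ^K/(1−ρ^(K+1)) = (0.03686·0.686897)/(1 − 0.661577)
= 0.025319/0.338423 = 0.074816

Final: 0.074816


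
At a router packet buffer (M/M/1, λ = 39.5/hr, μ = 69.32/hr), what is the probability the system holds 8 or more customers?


ρ = 39.5/69.32 = 0.5698
P(N ≥ n) = ρ^n = 0.5698^8 = 0.011115

Final: 0.011115


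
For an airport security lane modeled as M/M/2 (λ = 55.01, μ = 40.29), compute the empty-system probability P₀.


a = λ/μ = 55.01/40.29 = 1.3654; ρ = a/c = 0.6827
Σ_{k=0}^{1} a^k/k! (terms k=0..1) = 1.00000 + 1.36535 = 2.36535
Tail: a^2/(2!(1−ρ)) = 1.86418/(2·0.3173) = 2.93735
P₀ = 1/(2.36535 + 2.93735) = 1/5.30270 = 0.188583

Final: 0.188583


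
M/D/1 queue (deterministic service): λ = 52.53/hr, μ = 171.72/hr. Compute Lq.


ρ = 52.53/171.72 = 0.3059
M/D/1: Lq = ρ²/(2(1−ρ)) = 0.09358/(2·0.6941) = 0.06741

Final: 0.06741


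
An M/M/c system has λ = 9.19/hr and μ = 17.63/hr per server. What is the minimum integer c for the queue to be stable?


Stability requires cμ > λ ⇔ c > λ/μ.
λ/μ = 9.19/17.63 = 0.5213
Minimum integer c = ⌊0.5213⌋ + 1 = 1
Check: 1·17.63 = 17.63 > 9.19, while 0·17.63 = 0.00 ≤ 9.19

Final: 1 servers


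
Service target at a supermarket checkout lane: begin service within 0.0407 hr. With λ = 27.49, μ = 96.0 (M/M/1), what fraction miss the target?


ρ = 27.49/96.0 = 0.2864
P(Wq > t) = ρ·e^{−(μ−λ)t} = 0.2864·e^{−2.7884}
= 0.2864·0.061522 = 0.017617

Final: 0.017617


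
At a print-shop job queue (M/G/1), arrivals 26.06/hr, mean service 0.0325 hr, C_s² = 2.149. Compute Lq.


ρ = λ·E[S] = 26.06·0.0325 = 0.8469
Lq = ρ²(1+C_s²)/(2(1−ρ)) = 0.7173·(1+2.149)/(2·0.1531)
= 0.7173·3.1490/0.3061 = 7.37946

Final: 7.37946


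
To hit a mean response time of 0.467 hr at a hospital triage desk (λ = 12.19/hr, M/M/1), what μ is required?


W = 1/(μ−λ) ⇒ μ − λ = 1/W = 1/0.467 = 2.1413
μ = λ + 1/W = 12.19 + 2.1413 = 14.3313 per hr

Final: 14.3313 /hr


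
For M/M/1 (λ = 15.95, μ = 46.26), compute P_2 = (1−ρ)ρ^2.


ρ = 15.95/46.26 = 0.3448
P_n = (1−ρ)·ρ^n = (1 − 0.3448)·0.3448^2 = 0.6552·0.118880 = 0.077892

Final: 0.077892


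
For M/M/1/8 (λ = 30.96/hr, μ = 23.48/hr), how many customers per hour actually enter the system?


ρ = 1.3186; P_K = (1−ρ)ρ^8/(1−ρ^9) = 0.263470
λ_eff = λ(1 − P_K) = 30.96·(1 − 0.263470) = 30.96·0.736530 = 22.8030 /hr

Final: 22.8030 /hr


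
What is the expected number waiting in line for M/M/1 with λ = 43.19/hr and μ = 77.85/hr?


ρ = 43.19/77.85 = 0.5548
Lq = ρ²/(1−ρ) = 0.3078/0.4452 = 0.6913

Final: 0.6913


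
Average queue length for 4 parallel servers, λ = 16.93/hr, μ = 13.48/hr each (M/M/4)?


a = λ/μ = 1.2559; ρ = a/4 = 0.3140
P₀ = 0.283614
Lq = P₀·a^c·ρ / (c!·(1−ρ)²) = 0.283614·2.48810·0.3140/(24·0.47062)
= 0.01962

Final: 0.01962


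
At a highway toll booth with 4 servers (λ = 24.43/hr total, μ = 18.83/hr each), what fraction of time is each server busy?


ρ = λ/(cμ) = 24.43/(4·18.83) = 24.43/75.32 = 0.3243

Final: 0.3243


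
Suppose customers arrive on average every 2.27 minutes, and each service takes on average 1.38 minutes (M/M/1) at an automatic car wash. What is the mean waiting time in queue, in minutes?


λ = 60/2.27 = 26.4317 /hr
μ = 60/1.38 = 43.4783 /hr
ρ = λ/μ = 26.4317/43.4783 = 0.6079
Wq = ρ/(μ−λ) = 0.6079/(43.4783−26.4317) = 0.03566 hr
In minutes: 0.03566·60 = 2.140 min

Final: 2.140 min


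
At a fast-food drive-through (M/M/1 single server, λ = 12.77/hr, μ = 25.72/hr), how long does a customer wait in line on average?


ρ = 12.77/25.72 = 0.4965
Wq = ρ/(μ−λ) = 0.4965/(25.72 − 12.77) = 0.4965/12.95 = 0.03834 hr

Final: 0.03834 hr


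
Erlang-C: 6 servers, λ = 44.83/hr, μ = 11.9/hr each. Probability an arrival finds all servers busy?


a = λ/μ = 3.7672; ρ = a/6 = 0.6279
P₀ = 0.021665 (from M/M/c formula)
C(c,a) = [a^c/(c!(1−ρ))]·P₀ = [2858.45043/(720·0.3721)]·0.021665
= 10.66854·0.021665 = 0.231132

Final: 0.231132


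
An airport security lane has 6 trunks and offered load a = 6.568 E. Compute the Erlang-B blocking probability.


B(c,a) = (a^c/c!) / Σ_{k=0}^{c} a^k/k!
a^6/6! = 111.497818
Σ terms (k=0..6): 1.00000 + 6.56800 + 21.56931 + 47.22241 + 77.53920 + 101.85550 + 111.49782 = 367.252245
B = 111.497818/367.252245 = 0.303600

Final: 0.303600


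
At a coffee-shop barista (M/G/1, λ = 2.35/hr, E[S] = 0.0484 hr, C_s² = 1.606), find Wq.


ρ = λ·E[S] = 2.35·0.0484 = 0.1137
E[S²] = E[S]²(1+C_s²) = 0.0484²·(1+1.606) = 0.006105
Wq = λ·E[S²]/(2(1−ρ)) = 2.35·0.006105/(2·0.8863) = 0.008094 hr

Final: 0.008094 hr


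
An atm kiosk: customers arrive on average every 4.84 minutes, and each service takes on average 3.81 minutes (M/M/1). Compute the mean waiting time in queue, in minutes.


λ = 60/4.84 = 12.3967 /hr
μ = 60/3.81 = 15.7480 /hr
ρ = λ/μ = 12.3967/15.7480 = 0.7872
Wq = ρ/(μ−λ) = 0.7872/(15.7480−12.3967) = 0.23489 hr
In minutes: 0.23489·60 = 14.093 min

Final: 14.093 min


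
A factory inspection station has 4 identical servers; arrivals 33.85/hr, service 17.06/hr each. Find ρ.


ρ = λ/(cμ) = 33.85/(4·17.06) = 33.85/68.24 = 0.4960

Final: 0.4960


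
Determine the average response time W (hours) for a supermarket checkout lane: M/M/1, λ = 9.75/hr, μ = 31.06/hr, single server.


W = 1/(μ−λ) = 1/(31.06 − 9.75) = 1/21.31 = 0.04693 hr

Final: 0.04693 hr


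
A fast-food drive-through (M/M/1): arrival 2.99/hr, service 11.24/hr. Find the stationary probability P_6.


ρ = 2.99/11.24 = 0.2660
P_n = (1−ρ)·ρ^n = (1 − 0.2660)·0.2660^6 = 0.7340·0.0003543 = 0.0002601

Final: 0.0002601


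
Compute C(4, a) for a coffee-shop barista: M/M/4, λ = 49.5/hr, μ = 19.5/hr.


a = λ/μ = 2.5385; ρ = a/4 = 0.6346
P₀ = 0.070316 (from M/M/c formula)
C(c,a) = [a^c/(c!(1−ρ))]·P₀ = [41.52239/(24·0.3654)]·0.070316
= 4.73501·0.070316 = 0.332945

Final: 0.332945


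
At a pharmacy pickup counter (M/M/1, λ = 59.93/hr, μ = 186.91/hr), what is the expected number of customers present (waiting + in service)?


ρ = λ/μ = 59.93/186.91 = 0.3206
L = ρ/(1−ρ) = 0.3206/(1 − 0.3206) = 0.3206/0.6794 = 0.4720

Final: 0.4720


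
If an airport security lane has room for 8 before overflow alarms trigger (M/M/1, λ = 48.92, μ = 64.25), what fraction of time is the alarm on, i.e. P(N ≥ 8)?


ρ = 48.92/64.25 = 0.7614
P(N ≥ n) = ρ^n = 0.7614^8 = 0.112955

Final: 0.112955


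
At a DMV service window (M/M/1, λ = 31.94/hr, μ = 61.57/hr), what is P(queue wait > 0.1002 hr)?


ρ = 31.94/61.57 = 0.5188
P(Wq > t) = ρ·e^{−(μ−λ)t} = 0.5188·e^{−2.9689}
= 0.5188·0.051358 = 0.026643

Final: 0.026643


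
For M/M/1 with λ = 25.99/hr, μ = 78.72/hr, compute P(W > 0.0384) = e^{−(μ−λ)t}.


W ~ Exponential(μ−λ) for M/M/1.
μ − λ = 78.72 − 25.99 = 52.7300
P(W > t) = e^{−(μ−λ)t} = e^{−2.0248} = 0.132016

Final: 0.132016


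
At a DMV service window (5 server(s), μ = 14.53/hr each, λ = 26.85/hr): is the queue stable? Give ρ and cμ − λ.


Total capacity cμ = 5·14.53 = 72.65/hr
ρ = λ/(cμ) = 26.85/72.65 = 0.3696
Stable ⇔ ρ < 1: YES
Spare capacity = cμ − λ = 72.65 − 26.85 = 45.80/hr

Final: ρ = 0.3696; stable; margin = 45.80/hr


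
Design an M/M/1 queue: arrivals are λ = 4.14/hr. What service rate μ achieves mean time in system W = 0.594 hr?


W = 1/(μ−λ) ⇒ μ − λ = 1/W = 1/0.594 = 1.6835
μ = λ + 1/W = 4.14 + 1.6835 = 5.8235 per hr

Final: 5.8235 /hr


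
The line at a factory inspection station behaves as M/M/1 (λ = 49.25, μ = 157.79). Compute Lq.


ρ = 49.25/157.79 = 0.3121
Lq = ρ²/(1−ρ) = 0.09742/0.6879 = 0.1416

Final: 0.1416


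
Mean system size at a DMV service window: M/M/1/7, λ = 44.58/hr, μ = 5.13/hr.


ρ = 44.58/5.13 = 8.6901
L = ρ[1 − (K+1)ρ^K + Kρ^(K+1)] / [(1−ρ)(1−ρ^(K+1))]
Numerator: 8.6901·(1 − 8·3742474.873498 + 7·32522325.508881) = 1718167778.556919
Denominator: (-7.6901)·(-32522324.508881) = 250098577.363619
L = 1718167778.556919/250098577.363619 = 6.8700

Final: 6.8700


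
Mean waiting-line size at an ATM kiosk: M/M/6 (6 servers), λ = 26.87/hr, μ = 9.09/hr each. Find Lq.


a = λ/μ = 2.9560; ρ = a/6 = 0.4927
P₀ = 0.051234
Lq = P₀·a^c·ρ / (c!·(1−ρ)²) = 0.051234·667.14878·0.4927/(720·0.25739)
= 0.09087

Final: 0.09087


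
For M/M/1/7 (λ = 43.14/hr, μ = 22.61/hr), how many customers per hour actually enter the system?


ρ = 1.9080; P_K = (1−ρ)ρ^7/(1−ρ^8) = 0.478617
λ_eff = λ(1 − P_K) = 43.14·(1 − 0.478617) = 43.14·0.521383 = 22.4924 /hr

Final: 22.4924 /hr


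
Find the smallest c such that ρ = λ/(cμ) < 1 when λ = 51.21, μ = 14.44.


Stability requires cμ > λ ⇔ c > λ/μ.
λ/μ = 51.21/14.44 = 3.5464
Minimum integer c = ⌊3.5464⌋ + 1 = 4
Check: 4·14.44 = 57.76 > 51.21, while 3·14.44 = 43.32 ≤ 51.21

Final: 4 servers


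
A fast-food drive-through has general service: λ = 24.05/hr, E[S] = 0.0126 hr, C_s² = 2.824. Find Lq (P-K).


ρ = λ·E[S] = 24.05·0.0126 = 0.3030
Lq = ρ²(1+C_s²)/(2(1−ρ)) = 0.09183·(1+2.824)/(2·0.6970)
= 0.09183·3.8240/1.3939 = 0.25191

Final: 0.25191


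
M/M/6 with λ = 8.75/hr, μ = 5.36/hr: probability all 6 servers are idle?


a = λ/μ = 8.75/5.36 = 1.6325; ρ = a/c = 0.2721
Σ_{k=0}^{5} a^k/k! (terms k=0..5) = 1.00000 + 1.63246 + 1.33247 + 0.72507 + 0.29591 + 0.09661 = 5.08252
Tail: a^6/(6!(1−ρ)) = 18.92603/(720·0.7279) = 0.03611
P₀ = 1/(5.08252 + 0.03611) = 1/5.11863 = 0.195365

Final: 0.195365


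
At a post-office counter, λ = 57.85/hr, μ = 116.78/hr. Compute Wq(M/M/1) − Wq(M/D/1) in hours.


ρ = 57.85/116.78 = 0.4954
Wq(M/M/1) = ρ/(μ−λ) = 0.4954/58.93 = 0.008406 hr
Wq(M/D/1) = ρ/(2(μ−λ)) = 0.004203 hr
Savings = 0.008406 − 0.004203 = 0.004203 hr

Final: 0.004203 hr


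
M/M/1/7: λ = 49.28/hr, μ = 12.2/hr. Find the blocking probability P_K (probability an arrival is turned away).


ρ = λ/μ = 49.28/12.2 = 4.0393
P_K = (1−ρ)ρ^K/(1−ρ^(K+1)) = (-3.0393·17545.917354)/(1 − 70874.000589)
= -53328.083235/-70873.000589 = 0.752446

Final: 0.752446


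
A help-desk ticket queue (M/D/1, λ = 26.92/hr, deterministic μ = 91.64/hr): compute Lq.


ρ = 26.92/91.64 = 0.2938
M/D/1: Lq = ρ²/(2(1−ρ)) = 0.08629/(2·0.7062) = 0.06109

Final: 0.06109


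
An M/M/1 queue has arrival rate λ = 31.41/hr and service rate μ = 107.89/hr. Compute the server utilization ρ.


ρ = λ/μ = 31.41/107.89 = 0.2911

Final: 0.2911


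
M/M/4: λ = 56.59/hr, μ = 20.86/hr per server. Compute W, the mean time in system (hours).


a = 2.7128; ρ = 0.6782; P₀ = 0.056391
Lq = P₀·a^c·ρ/(c!(1−ρ)²) = 0.83353
Wq = Lq/λ = 0.83353/56.59 = 0.01473 hr
W = Wq + 1/μ = 0.01473 + 0.04794 = 0.06267 hr

Final: 0.06267 hr


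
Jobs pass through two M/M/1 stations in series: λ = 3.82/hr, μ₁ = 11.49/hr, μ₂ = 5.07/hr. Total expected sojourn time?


Each node sees arrival rate λ = 3.82/hr (tandem ⇒ throughput preserved).
W₁ = 1/(μ₁−λ) = 1/(11.49−3.82) = 0.13038 hr
W₂ = 1/(μ₂−λ) = 1/(5.07−3.82) = 0.80000 hr
W_total = W₁ + W₂ = 0.13038 + 0.80000 = 0.93038 hr

Final: 0.93038 hr


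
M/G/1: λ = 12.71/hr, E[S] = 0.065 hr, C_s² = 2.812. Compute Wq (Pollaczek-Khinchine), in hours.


ρ = λ·E[S] = 12.71·0.065 = 0.8262
E[S²] = E[S]²(1+C_s²) = 0.065²·(1+2.812) = 0.016106
Wq = λ·E[S²]/(2(1−ρ)) = 12.71·0.016106/(2·0.1738) = 0.58874 hr

Final: 0.58874 hr


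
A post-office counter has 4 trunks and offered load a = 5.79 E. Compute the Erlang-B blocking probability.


B(c,a) = (a^c/c!) / Σ_{k=0}^{c} a^k/k!
a^4/4! = 46.827720
Σ terms (k=0..4): 1.00000 + 5.79000 + 16.76205 + 32.35076 + 46.82772 = 102.730527
B = 46.827720/102.730527 = 0.455831

Final: 0.455831


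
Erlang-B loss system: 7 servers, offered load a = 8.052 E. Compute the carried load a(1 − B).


B(7,8.052) = 0.311092 (Erlang-B)
Carried load = a(1 − B) = 8.052·(1 − 0.311092) = 8.052·0.688908 = 5.5471 E

Final: 5.5471 Erlangs


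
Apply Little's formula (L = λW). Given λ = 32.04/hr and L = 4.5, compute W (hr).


W = L/λ = 4.5/32.04 = 0.1404 hr

Final: 0.1404 hr


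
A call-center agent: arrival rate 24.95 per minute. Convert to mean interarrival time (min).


Mean interarrival time = 1/λ = 1/24.95 minute = 0.04008 minute
In minutes: 0.04008 × 1 = 0.04008 min

Final: 0.04008 min


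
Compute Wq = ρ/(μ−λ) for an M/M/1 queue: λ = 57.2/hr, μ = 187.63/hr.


ρ = 57.2/187.63 = 0.3049
Wq = ρ/(μ−λ) = 0.3049/(187.63 − 57.2) = 0.3049/130.43 = 0.002337 hr

Final: 0.002337 hr


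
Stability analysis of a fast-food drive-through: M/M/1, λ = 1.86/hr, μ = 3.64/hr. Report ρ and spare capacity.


Total capacity cμ = 1·3.64 = 3.64/hr
ρ = λ/(cμ) = 1.86/3.64 = 0.5110
Stable ⇔ ρ < 1: YES
Spare capacity = cμ − λ = 3.64 − 1.86 = 1.78/hr

Final: ρ = 0.5110; stable; margin = 1.78/hr


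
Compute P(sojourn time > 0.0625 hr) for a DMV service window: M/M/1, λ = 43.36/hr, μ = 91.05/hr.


W ~ Exponential(μ−λ) for M/M/1.
μ − λ = 91.05 − 43.36 = 47.6900
P(W > t) = e^{−(μ−λ)t} = e^{−2.9806} = 0.050761

Final: 0.050761


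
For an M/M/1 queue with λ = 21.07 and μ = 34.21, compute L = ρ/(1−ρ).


ρ = λ/μ = 21.07/34.21 = 0.6159
L = ρ/(1−ρ) = 0.6159/(1 − 0.6159) = 0.6159/0.3841 = 1.6035

Final: 1.6035


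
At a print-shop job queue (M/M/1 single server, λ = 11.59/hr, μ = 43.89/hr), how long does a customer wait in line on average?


ρ = 11.59/43.89 = 0.2641
Wq = ρ/(μ−λ) = 0.2641/(43.89 − 11.59) = 0.2641/32.30 = 0.008176 hr

Final: 0.008176 hr


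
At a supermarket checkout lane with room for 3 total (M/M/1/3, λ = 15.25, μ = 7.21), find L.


ρ = 15.25/7.21 = 2.1151
L = ρ[1 − (K+1)ρ^K + Kρ^(K+1)] / [(1−ρ)(1−ρ^(K+1))]
Numerator: 2.1151·(1 − 4·9.462453 + 3·20.014204) = 49.055504
Denominator: (-1.1151)·(-19.014204) = 21.203079
L = 49.055504/21.203079 = 2.3136

Final: 2.3136


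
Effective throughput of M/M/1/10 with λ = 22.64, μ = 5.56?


ρ = 4.0719; P_K = (1−ρ)ρ^10/(1−ρ^11) = 0.754417
λ_eff = λ(1 − P_K) = 22.64·(1 − 0.754417) = 22.64·0.245583 = 5.5600 /hr

Final: 5.5600 /hr


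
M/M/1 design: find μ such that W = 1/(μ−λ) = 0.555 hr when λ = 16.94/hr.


W = 1/(μ−λ) ⇒ μ − λ = 1/W = 1/0.555 = 1.8018
μ = λ + 1/W = 16.94 + 1.8018 = 18.7418 per hr

Final: 18.7418 /hr


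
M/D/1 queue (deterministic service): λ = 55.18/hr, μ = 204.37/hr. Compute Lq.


ρ = 55.18/204.37 = 0.2700
M/D/1: Lq = ρ²/(2(1−ρ)) = 0.07290/(2·0.7300) = 0.04993

Final: 0.04993


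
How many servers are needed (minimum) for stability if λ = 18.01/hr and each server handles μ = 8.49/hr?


Stability requires cμ > λ ⇔ c > λ/μ.
λ/μ = 18.01/8.49 = 2.1213
Minimum integer c = ⌊2.1213⌋ + 1 = 3
Check: 3·8.49 = 25.47 > 18.01, while 2·8.49 = 16.98 ≤ 18.01

Final: 3 servers


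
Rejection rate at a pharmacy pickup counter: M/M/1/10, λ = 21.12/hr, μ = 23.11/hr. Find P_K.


ρ = λ/μ = 21.12/23.11 = 0.9139
P_K = (1−ρ)ρ^K/(1−ρ^(K+1)) = (0.08611·0.406387)/(1 − 0.371393)
= 0.034994/0.628607 = 0.055669

Final: 0.055669


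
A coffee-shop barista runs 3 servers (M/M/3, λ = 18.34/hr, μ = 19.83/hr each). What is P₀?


a = λ/μ = 18.34/19.83 = 0.9249; ρ = a/c = 0.3083
Σ_{k=0}^{2} a^k/k! (terms k=0..2) = 1.00000 + 0.92486 + 0.42768 = 2.35255
Tail: a^3/(3!(1−ρ)) = 0.79110/(6·0.6917) = 0.19061
P₀ = 1/(2.35255 + 0.19061) = 1/2.54316 = 0.393212

Final: 0.393212


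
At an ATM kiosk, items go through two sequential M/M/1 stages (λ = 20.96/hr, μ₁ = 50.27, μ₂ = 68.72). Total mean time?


Each node sees arrival rate λ = 20.96/hr (tandem ⇒ throughput preserved).
W₁ = 1/(μ₁−λ) = 1/(50.27−20.96) = 0.03412 hr
W₂ = 1/(μ₂−λ) = 1/(68.72−20.96) = 0.02094 hr
W_total = W₁ + W₂ = 0.03412 + 0.02094 = 0.05506 hr

Final: 0.05506 hr


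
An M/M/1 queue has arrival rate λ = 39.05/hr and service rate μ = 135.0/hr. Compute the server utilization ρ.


ρ = λ/μ = 39.05/135.0 = 0.2893

Final: 0.2893


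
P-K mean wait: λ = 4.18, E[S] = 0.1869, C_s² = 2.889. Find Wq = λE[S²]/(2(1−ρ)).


ρ = λ·E[S] = 4.18·0.1869 = 0.7812
E[S²] = E[S]²(1+C_s²) = 0.1869²·(1+2.889) = 0.135849
Wq = λ·E[S²]/(2(1−ρ)) = 4.18·0.135849/(2·0.2188) = 1.29789 hr

Final: 1.29789 hr


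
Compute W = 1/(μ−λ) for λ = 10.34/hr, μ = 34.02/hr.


W = 1/(μ−λ) = 1/(34.02 − 10.34) = 1/23.68 = 0.04223 hr

Final: 0.04223 hr


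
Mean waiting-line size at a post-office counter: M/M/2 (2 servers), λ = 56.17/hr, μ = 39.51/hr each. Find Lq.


a = λ/μ = 1.4217; ρ = a/2 = 0.7108
P₀ = 0.169021
Lq = P₀·a^c·ρ / (c!·(1−ρ)²) = 0.169021·2.02113·0.7108/(2·0.08362)
= 1.45203

Final: 1.45203


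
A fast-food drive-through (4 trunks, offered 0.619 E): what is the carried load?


B(4,0.619) = 0.003295 (Erlang-B)
Carried load = a(1 − B) = 0.619·(1 − 0.003295) = 0.619·0.996705 = 0.6170 E

Final: 0.6170 Erlangs


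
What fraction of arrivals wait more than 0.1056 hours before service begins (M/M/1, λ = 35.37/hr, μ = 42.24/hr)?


ρ = 35.37/42.24 = 0.8374
P(Wq > t) = ρ·e^{−(μ−λ)t} = 0.8374·e^{−0.7255}
= 0.8374·0.484096 = 0.405362

Final: 0.405362


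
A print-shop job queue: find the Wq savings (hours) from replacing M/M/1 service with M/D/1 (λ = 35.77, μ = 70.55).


ρ = 35.77/70.55 = 0.5070
Wq(M/M/1) = ρ/(μ−λ) = 0.5070/34.78 = 0.01458 hr
Wq(M/D/1) = ρ/(2(μ−λ)) = 0.007289 hr
Savings = 0.01458 − 0.007289 = 0.007289 hr

Final: 0.007289 hr


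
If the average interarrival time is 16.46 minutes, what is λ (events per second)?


λ = 1/(interarrival time) in consistent units.
1 second = 0.0166667 min, so λ = 0.0166667/16.46 = 0.001013 per second

Final: 0.001013 /sec


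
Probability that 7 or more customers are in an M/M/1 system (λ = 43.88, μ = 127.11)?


ρ = 43.88/127.11 = 0.3452
P(N ≥ n) = ρ^n = 0.3452^7 = 0.0005843

Final: 0.0005843


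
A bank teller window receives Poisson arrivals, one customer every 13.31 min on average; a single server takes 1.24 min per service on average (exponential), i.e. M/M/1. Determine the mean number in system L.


λ = 60/13.31 = 4.5079 /hr
μ = 60/1.24 = 48.3871 /hr
ρ = λ/μ = 4.5079/48.3871 = 0.09316
L = ρ/(1−ρ) = 0.09316/0.9068 = 0.1027

Final: 0.1027


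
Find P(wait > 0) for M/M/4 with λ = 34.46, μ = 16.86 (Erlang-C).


a = λ/μ = 2.0439; ρ = a/4 = 0.5110
P₀ = 0.124338 (from M/M/c formula)
C(c,a) = [a^c/(c!(1−ρ))]·P₀ = [17.45142/(24·0.4890)]·0.124338
= 1.48692·0.124338 = 0.184880

Final: 0.184880


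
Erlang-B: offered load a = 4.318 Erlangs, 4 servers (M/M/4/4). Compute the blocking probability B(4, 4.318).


B(c,a) = (a^c/c!) / Σ_{k=0}^{c} a^k/k!
a^4/4! = 14.485027
Σ terms (k=0..4): 1.00000 + 4.31800 + 9.32256 + 13.41827 + 14.48503 = 42.543863
B = 14.485027/42.543863 = 0.340473

Final: 0.340473


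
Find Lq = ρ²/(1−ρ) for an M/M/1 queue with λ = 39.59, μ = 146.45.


ρ = 39.59/146.45 = 0.2703
Lq = ρ²/(1−ρ) = 0.07308/0.7297 = 0.1002

Final: 0.1002


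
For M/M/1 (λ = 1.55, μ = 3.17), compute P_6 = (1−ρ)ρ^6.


ρ = 1.55/3.17 = 0.4890
P_n = (1−ρ)·ρ^n = (1 − 0.4890)·0.4890^6 = 0.5110·0.013666 = 0.006984

Final: 0.006984


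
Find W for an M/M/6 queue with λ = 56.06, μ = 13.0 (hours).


a = 4.3123; ρ = 0.7187; P₀ = 0.011552
Lq = P₀·a^c·ρ/(c!(1−ρ)²) = 0.93726
Wq = Lq/λ = 0.93726/56.06 = 0.01672 hr
W = Wq + 1/μ = 0.01672 + 0.07692 = 0.09364 hr

Final: 0.09364 hr


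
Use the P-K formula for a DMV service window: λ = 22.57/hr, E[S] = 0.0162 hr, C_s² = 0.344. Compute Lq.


ρ = λ·E[S] = 22.57·0.0162 = 0.3656
Lq = ρ²(1+C_s²)/(2(1−ρ)) = 0.1337·(1+0.344)/(2·0.6344)
= 0.1337·1.3440/1.2687 = 0.14162

Final: 0.14162


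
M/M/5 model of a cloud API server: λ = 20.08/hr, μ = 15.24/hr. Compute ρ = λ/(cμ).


ρ = λ/(cμ) = 20.08/(5·15.24) = 20.08/76.20 = 0.2635

Final: 0.2635


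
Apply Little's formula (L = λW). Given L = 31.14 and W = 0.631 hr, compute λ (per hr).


λ = L/W = 31.14/0.631 = 49.3502 /hr

Final: 49.3502 /hr


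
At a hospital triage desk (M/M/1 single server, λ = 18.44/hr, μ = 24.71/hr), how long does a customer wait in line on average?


ρ = 18.44/24.71 = 0.7463
Wq = ρ/(μ−λ) = 0.7463/(24.71 − 18.44) = 0.7463/6.27 = 0.1190 hr

Final: 0.1190 hr


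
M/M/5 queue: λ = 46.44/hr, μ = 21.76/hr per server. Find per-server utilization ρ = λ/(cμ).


ρ = λ/(cμ) = 46.44/(5·21.76) = 46.44/108.80 = 0.4268

Final: 0.4268


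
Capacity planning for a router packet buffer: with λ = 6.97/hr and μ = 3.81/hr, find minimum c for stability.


Stability requires cμ > λ ⇔ c > λ/μ.
λ/μ = 6.97/3.81 = 1.8294
Minimum integer c = ⌊1.8294⌋ + 1 = 2
Check: 2·3.81 = 7.62 > 6.97, while 1·3.81 = 3.81 ≤ 6.97

Final: 2 servers


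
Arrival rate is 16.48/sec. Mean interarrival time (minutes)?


Mean interarrival time = 1/λ = 1/16.48 second = 0.06068 second
In minutes: 0.06068 × 0.0166667 = 0.001011 min

Final: 0.001011 min


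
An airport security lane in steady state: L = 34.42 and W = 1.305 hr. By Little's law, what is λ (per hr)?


λ = L/W = 34.42/1.305 = 26.3755 /hr

Final: 26.3755 /hr


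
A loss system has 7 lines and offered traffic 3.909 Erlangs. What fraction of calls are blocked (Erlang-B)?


B(c,a) = (a^c/c!) / Σ_{k=0}^{c} a^k/k!
a^7/7! = 2.767127
Σ terms (k=0..7): 1.00000 + 3.90900 + 7.64014 + 9.95510 + 9.72862 + 7.60584 + 4.95520 + 2.76713 = 47.561038
B = 2.767127/47.561038 = 0.058181

Final: 0.058181


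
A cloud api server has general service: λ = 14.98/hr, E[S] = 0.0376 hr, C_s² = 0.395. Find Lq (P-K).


ρ = λ·E[S] = 14.98·0.0376 = 0.5632
Lq = ρ²(1+C_s²)/(2(1−ρ)) = 0.3172·(1+0.395)/(2·0.4368)
= 0.3172·1.3950/0.8735 = 0.50665

Final: 0.50665


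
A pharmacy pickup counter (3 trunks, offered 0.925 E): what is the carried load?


B(3,0.925) = 0.053088 (Erlang-B)
Carried load = a(1 − B) = 0.925·(1 − 0.053088) = 0.925·0.946912 = 0.8759 E

Final: 0.8759 Erlangs


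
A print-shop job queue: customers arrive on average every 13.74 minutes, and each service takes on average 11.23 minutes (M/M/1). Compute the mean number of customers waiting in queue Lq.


λ = 60/13.74 = 4.3668 /hr
μ = 60/11.23 = 5.3428 /hr
ρ = λ/μ = 4.3668/5.3428 = 0.8173
Lq = ρ²/(1−ρ) = 0.6680/0.1827 = 3.6568

Final: 3.6568


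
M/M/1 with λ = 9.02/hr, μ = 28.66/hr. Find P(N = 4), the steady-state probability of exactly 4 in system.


ρ = 9.02/28.66 = 0.3147
P_n = (1−ρ)·ρ^n = (1 − 0.3147)·0.3147^4 = 0.6853·0.009811 = 0.006723

Final: 0.006723


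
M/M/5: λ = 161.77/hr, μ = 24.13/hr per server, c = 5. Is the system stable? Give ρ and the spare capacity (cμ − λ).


Total capacity cμ = 5·24.13 = 120.65/hr
ρ = λ/(cμ) = 161.77/120.65 = 1.3408
Stable ⇔ ρ < 1: NO
Spare capacity = cμ − λ = 120.65 − 161.77 = -41.12/hr

Final: ρ = 1.3408; unstable; margin = -41.12/hr


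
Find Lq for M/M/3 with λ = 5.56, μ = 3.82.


a = λ/μ = 1.4555; ρ = a/3 = 0.4852
P₀ = 0.221586
Lq = P₀·a^c·ρ / (c!·(1−ρ)²) = 0.221586·3.08343·0.4852/(6·0.26505)
= 0.20844

Final: 0.20844


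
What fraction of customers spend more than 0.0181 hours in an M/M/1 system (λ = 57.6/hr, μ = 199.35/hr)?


W ~ Exponential(μ−λ) for M/M/1.
μ − λ = 199.35 − 57.6 = 141.7500
P(W > t) = e^{−(μ−λ)t} = e^{−2.5657} = 0.076867

Final: 0.076867


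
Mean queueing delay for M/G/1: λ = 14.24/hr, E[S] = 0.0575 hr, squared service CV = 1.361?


ρ = λ·E[S] = 14.24·0.0575 = 0.8188
E[S²] = E[S]²(1+C_s²) = 0.0575²·(1+1.361) = 0.007806
Wq = λ·E[S²]/(2(1−ρ)) = 14.24·0.007806/(2·0.1812) = 0.30673 hr

Final: 0.30673 hr


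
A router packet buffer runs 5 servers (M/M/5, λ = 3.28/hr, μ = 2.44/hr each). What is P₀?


a = λ/μ = 3.28/2.44 = 1.3443; ρ = a/c = 0.2689
Σ_{k=0}^{4} a^k/k! (terms k=0..4) = 1.00000 + 1.34426 + 0.90352 + 0.40486 + 0.13606 = 3.78870
Tail: a^5/(5!(1−ρ)) = 4.38955/(120·0.7311) = 0.05003
P₀ = 1/(3.78870 + 0.05003) = 1/3.83873 = 0.260503

Final: 0.260503


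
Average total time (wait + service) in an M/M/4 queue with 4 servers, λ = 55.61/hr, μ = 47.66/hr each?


a = 1.1668; ρ = 0.2917; P₀ = 0.310432
Lq = P₀·a^c·ρ/(c!(1−ρ)²) = 0.01394
Wq = Lq/λ = 0.01394/55.61 = 0.0002507 hr
W = Wq + 1/μ = 0.0002507 + 0.02098 = 0.02123 hr

Final: 0.02123 hr


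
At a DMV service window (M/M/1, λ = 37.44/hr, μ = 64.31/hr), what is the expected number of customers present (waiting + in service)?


ρ = λ/μ = 37.44/64.31 = 0.5822
L = ρ/(1−ρ) = 0.5822/(1 − 0.5822) = 0.5822/0.4178 = 1.3934

Final: 1.3934


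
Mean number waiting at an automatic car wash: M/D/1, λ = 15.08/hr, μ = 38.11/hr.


ρ = 15.08/38.11 = 0.3957
M/D/1: Lq = ρ²/(2(1−ρ)) = 0.1566/(2·0.6043) = 0.12955

Final: 0.12955


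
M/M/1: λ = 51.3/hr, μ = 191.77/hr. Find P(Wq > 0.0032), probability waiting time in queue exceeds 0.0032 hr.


ρ = 51.3/191.77 = 0.2675
P(Wq > t) = ρ·e^{−(μ−λ)t} = 0.2675·e^{−0.4495}
= 0.2675·0.637944 = 0.170655

Final: 0.170655


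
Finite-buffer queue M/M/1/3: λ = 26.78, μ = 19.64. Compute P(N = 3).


ρ = λ/μ = 26.78/19.64 = 1.3635
P_K = (1−ρ)ρ^K/(1−ρ^(K+1)) = (-0.3635·2.535171)/(1 − 3.456817)
= -0.921646/-2.456817 = 0.375138

Final: 0.375138


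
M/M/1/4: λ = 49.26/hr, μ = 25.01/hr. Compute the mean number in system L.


ρ = 49.26/25.01 = 1.9696
L = ρ[1 − (K+1)ρ^K + Kρ^(K+1)] / [(1−ρ)(1−ρ^(K+1))]
Numerator: 1.9696·(1 − 5·15.049527 + 4·29.641732) = 87.291815
Denominator: (-0.9696)·(-28.641732) = 27.771372
L = 87.291815/27.771372 = 3.1432

Final: 3.1432


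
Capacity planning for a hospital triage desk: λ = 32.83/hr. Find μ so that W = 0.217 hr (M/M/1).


W = 1/(μ−λ) ⇒ μ − λ = 1/W = 1/0.217 = 4.6083
μ = λ + 1/W = 32.83 + 4.6083 = 37.4383 per hr

Final: 37.4383 /hr


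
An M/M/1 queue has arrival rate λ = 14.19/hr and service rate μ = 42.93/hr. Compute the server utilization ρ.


ρ = λ/μ = 14.19/42.93 = 0.3305

Final: 0.3305


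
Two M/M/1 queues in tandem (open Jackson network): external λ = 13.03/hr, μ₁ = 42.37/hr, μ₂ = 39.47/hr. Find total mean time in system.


Each node sees arrival rate λ = 13.03/hr (tandem ⇒ throughput preserved).
W₁ = 1/(μ₁−λ) = 1/(42.37−13.03) = 0.03408 hr
W₂ = 1/(μ₂−λ) = 1/(39.47−13.03) = 0.03782 hr
W_total = W₁ + W₂ = 0.03408 + 0.03782 = 0.07190 hr

Final: 0.07190 hr


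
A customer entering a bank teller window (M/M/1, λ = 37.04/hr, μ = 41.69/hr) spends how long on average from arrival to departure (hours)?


W = 1/(μ−λ) = 1/(41.69 − 37.04) = 1/4.65 = 0.2151 hr

Final: 0.2151 hr


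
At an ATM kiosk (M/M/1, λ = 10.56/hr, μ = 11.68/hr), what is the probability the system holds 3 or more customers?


ρ = 10.56/11.68 = 0.9041
P(N ≥ n) = ρ^n = 0.9041^3 = 0.739032

Final: 0.739032


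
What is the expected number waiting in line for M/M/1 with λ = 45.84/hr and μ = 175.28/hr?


ρ = 45.84/175.28 = 0.2615
Lq = ρ²/(1−ρ) = 0.06840/0.7385 = 0.09262

Final: 0.09262


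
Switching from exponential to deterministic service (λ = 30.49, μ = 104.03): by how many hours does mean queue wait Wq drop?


ρ = 30.49/104.03 = 0.2931
Wq(M/M/1) = ρ/(μ−λ) = 0.2931/73.54 = 0.003985 hr
Wq(M/D/1) = ρ/(2(μ−λ)) = 0.001993 hr
Savings = 0.003985 − 0.001993 = 0.001993 hr

Final: 0.001993 hr


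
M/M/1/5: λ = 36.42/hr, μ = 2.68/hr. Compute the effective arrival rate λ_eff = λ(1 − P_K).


ρ = 13.5896; P_K = (1−ρ)ρ^5/(1−ρ^6) = 0.926414
λ_eff = λ(1 − P_K) = 36.42·(1 − 0.926414) = 36.42·0.073586 = 2.6800 /hr

Final: 2.6800 /hr


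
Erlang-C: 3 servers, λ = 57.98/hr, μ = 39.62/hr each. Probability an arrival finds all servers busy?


a = λ/μ = 1.4634; ρ = a/3 = 0.4878
P₀ = 0.219590 (from M/M/c formula)
C(c,a) = [a^c/(c!(1−ρ))]·P₀ = [3.13394/(6·0.5122)]·0.219590
= 1.01977·0.219590 = 0.223931

Final: 0.223931


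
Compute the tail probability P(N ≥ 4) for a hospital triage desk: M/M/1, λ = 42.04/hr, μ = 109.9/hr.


ρ = 42.04/109.9 = 0.3825
P(N ≥ n) = ρ^n = 0.3825^4 = 0.021412

Final: 0.021412


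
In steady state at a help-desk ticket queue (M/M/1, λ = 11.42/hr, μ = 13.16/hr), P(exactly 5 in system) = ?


ρ = 11.42/13.16 = 0.8678
P_n = (1−ρ)·ρ^n = (1 − 0.8678)·0.8678^5 = 0.1322·0.492097 = 0.065065

Final: 0.065065


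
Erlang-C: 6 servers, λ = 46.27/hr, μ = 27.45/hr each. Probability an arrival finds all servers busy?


a = λ/μ = 1.6856; ρ = a/6 = 0.2809
P₀ = 0.185235 (from M/M/c formula)
C(c,a) = [a^c/(c!(1−ρ))]·P₀ = [22.93733/(720·0.7191)]·0.185235
= 0.04430·0.185235 = 0.008207

Final: 0.008207


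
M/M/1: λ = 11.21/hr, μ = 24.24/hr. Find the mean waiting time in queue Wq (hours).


ρ = 11.21/24.24 = 0.4625
Wq = ρ/(μ−λ) = 0.4625/(24.24 − 11.21) = 0.4625/13.03 = 0.03549 hr

Final: 0.03549 hr


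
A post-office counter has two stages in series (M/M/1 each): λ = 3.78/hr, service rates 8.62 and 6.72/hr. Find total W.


Each node sees arrival rate λ = 3.78/hr (tandem ⇒ throughput preserved).
W₁ = 1/(μ₁−λ) = 1/(8.62−3.78) = 0.20661 hr
W₂ = 1/(μ₂−λ) = 1/(6.72−3.78) = 0.34014 hr
W_total = W₁ + W₂ = 0.20661 + 0.34014 = 0.54675 hr

Final: 0.54675 hr


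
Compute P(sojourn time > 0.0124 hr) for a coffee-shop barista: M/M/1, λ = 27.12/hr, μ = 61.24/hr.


W ~ Exponential(μ−λ) for M/M/1.
μ − λ = 61.24 − 27.12 = 34.1200
P(W > t) = e^{−(μ−λ)t} = e^{−0.4231} = 0.655021

Final: 0.655021


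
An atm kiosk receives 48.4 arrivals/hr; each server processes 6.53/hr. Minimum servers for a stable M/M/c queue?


Stability requires cμ > λ ⇔ c > λ/μ.
λ/μ = 48.4/6.53 = 7.4119
Minimum integer c = ⌊7.4119⌋ + 1 = 8
Check: 8·6.53 = 52.24 > 48.4, while 7·6.53 = 45.71 ≤ 48.4

Final: 8 servers


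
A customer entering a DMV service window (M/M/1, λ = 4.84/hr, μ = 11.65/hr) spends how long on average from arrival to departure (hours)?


W = 1/(μ−λ) = 1/(11.65 − 4.84) = 1/6.81 = 0.1468 hr

Final: 0.1468 hr


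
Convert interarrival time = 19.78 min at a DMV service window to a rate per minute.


λ = 1/(interarrival time) in consistent units.
1 minute = 1 min, so λ = 1/19.78 = 0.05056 per minute

Final: 0.05056 /min


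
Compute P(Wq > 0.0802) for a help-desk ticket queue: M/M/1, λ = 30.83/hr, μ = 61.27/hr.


ρ = 30.83/61.27 = 0.5032
P(Wq > t) = ρ·e^{−(μ−λ)t} = 0.5032·e^{−2.4413}
= 0.5032·0.087049 = 0.043801

Final: 0.043801


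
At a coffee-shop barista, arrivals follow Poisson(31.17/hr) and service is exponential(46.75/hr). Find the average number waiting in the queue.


ρ = 31.17/46.75 = 0.6667
Lq = ρ²/(1−ρ) = 0.4445/0.3333 = 1.3339

Final: 1.3339


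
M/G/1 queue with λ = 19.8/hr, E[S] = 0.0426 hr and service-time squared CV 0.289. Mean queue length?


ρ = λ·E[S] = 19.8·0.0426 = 0.8435
Lq = ρ²(1+C_s²)/(2(1−ρ)) = 0.7115·(1+0.289)/(2·0.1565)
= 0.7115·1.2890/0.3130 = 2.92956

Final: 2.92956


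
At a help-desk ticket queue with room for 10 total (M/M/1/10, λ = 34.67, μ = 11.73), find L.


ρ = 34.67/11.73 = 2.9557
L = ρ[1 − (K+1)ρ^K + Kρ^(K+1)] / [(1−ρ)(1−ρ^(K+1))]
Numerator: 2.9557·(1 − 11·50881.311312 + 10·150388.325931) = 2790712.836781
Denominator: (-1.9557)·(-150387.325931) = 294107.865035
L = 2790712.836781/294107.865035 = 9.4887

Final: 9.4887


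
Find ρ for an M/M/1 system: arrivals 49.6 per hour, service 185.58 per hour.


ρ = λ/μ = 49.6/185.58 = 0.2673

Final: 0.2673


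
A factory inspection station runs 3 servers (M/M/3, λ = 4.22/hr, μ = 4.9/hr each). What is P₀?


a = λ/μ = 4.22/4.9 = 0.8612; ρ = a/c = 0.2871
Σ_{k=0}^{2} a^k/k! (terms k=0..2) = 1.00000 + 0.86122 + 0.37085 = 2.23208
Tail: a^3/(3!(1−ρ)) = 0.63878/(6·0.7129) = 0.14933
P₀ = 1/(2.23208 + 0.14933) = 1/2.38141 = 0.419919

Final: 0.419919


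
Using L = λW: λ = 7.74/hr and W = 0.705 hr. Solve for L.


L = λW = 7.74·0.705 = 5.4567

Final: 5.4567


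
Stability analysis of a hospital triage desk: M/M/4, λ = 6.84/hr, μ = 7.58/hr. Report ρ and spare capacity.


Total capacity cμ = 4·7.58 = 30.32/hr
ρ = λ/(cμ) = 6.84/30.32 = 0.2256
Stable ⇔ ρ < 1: YES
Spare capacity = cμ − λ = 30.32 − 6.84 = 23.48/hr

Final: ρ = 0.2256; stable; margin = 23.48/hr


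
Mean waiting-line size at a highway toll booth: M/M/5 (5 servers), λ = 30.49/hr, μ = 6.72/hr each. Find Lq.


a = λ/μ = 4.5372; ρ = a/5 = 0.9074
P₀ = 0.004501
Lq = P₀·a^c·ρ / (c!·(1−ρ)²) = 0.004501·1922.82941·0.9074/(120·0.008567)
= 7.63917

Final: 7.63917


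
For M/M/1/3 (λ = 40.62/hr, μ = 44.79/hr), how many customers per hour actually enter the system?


ρ = 0.9069; P_K = (1−ρ)ρ^3/(1−ρ^4) = 0.214630
λ_eff = λ(1 − P_K) = 40.62·(1 − 0.214630) = 40.62·0.785370 = 31.9017 /hr

Final: 31.9017 /hr


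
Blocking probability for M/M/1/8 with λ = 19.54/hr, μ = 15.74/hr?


ρ = λ/μ = 19.54/15.74 = 1.2414
P_K = (1−ρ)ρ^K/(1−ρ^(K+1)) = (-0.2414·5.641033)/(1 − 7.002909)
= -1.361876/-6.002909 = 0.226869

Final: 0.226869


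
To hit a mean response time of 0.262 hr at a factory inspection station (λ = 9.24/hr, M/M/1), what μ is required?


W = 1/(μ−λ) ⇒ μ − λ = 1/W = 1/0.262 = 3.8168
μ = λ + 1/W = 9.24 + 3.8168 = 13.0568 per hr

Final: 13.0568 /hr


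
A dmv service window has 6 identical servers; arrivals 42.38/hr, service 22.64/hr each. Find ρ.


ρ = λ/(cμ) = 42.38/(6·22.64) = 42.38/135.84 = 0.3120

Final: 0.3120


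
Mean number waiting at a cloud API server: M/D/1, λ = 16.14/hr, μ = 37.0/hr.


ρ = 16.14/37.0 = 0.4362
M/D/1: Lq = ρ²/(2(1−ρ)) = 0.1903/(2·0.5638) = 0.16876

Final: 0.16876


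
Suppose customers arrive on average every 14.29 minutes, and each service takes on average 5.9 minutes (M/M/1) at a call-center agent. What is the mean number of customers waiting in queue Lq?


λ = 60/14.29 = 4.1987 /hr
μ = 60/5.9 = 10.1695 /hr
ρ = λ/μ = 4.1987/10.1695 = 0.4129
Lq = ρ²/(1−ρ) = 0.1705/0.5871 = 0.2903

Final: 0.2903


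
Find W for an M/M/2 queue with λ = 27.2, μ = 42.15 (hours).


a = 0.6453; ρ = 0.3227; P₀ = 0.512108
Lq = P₀·a^c·ρ/(c!(1−ρ)²) = 0.07499
Wq = Lq/λ = 0.07499/27.2 = 0.002757 hr
W = Wq + 1/μ = 0.002757 + 0.02372 = 0.02648 hr

Final: 0.02648 hr


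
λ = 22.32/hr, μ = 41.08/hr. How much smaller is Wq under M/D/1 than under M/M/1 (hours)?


ρ = 22.32/41.08 = 0.5433
Wq(M/M/1) = ρ/(μ−λ) = 0.5433/18.76 = 0.02896 hr
Wq(M/D/1) = ρ/(2(μ−λ)) = 0.01448 hr
Savings = 0.02896 − 0.01448 = 0.01448 hr

Final: 0.01448 hr


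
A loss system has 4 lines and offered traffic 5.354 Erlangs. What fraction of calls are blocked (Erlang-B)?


B(c,a) = (a^c/c!) / Σ_{k=0}^{c} a^k/k!
a^4/4! = 34.237514
Σ terms (k=0..4): 1.00000 + 5.35400 + 14.33266 + 25.57902 + 34.23751 = 80.503189
B = 34.237514/80.503189 = 0.425294

Final: 0.425294


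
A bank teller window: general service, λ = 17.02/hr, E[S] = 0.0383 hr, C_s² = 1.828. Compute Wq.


ρ = λ·E[S] = 17.02·0.0383 = 0.6519
E[S²] = E[S]²(1+C_s²) = 0.0383²·(1+1.828) = 0.004148
Wq = λ·E[S²]/(2(1−ρ)) = 17.02·0.004148/(2·0.3481) = 0.10141 hr

Final: 0.10141 hr


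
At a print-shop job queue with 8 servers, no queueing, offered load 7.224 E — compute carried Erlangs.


B(8,7.224) = 0.191690 (Erlang-B)
Carried load = a(1 − B) = 7.224·(1 − 0.191690) = 7.224·0.808310 = 5.8392 E

Final: 5.8392 Erlangs


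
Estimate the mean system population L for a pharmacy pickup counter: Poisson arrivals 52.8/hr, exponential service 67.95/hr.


ρ = λ/μ = 52.8/67.95 = 0.7770
L = ρ/(1−ρ) = 0.7770/(1 − 0.7770) = 0.7770/0.2230 = 3.4851

Final: 3.4851


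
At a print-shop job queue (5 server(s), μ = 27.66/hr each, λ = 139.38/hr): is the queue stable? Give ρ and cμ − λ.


Total capacity cμ = 5·27.66 = 138.30/hr
ρ = λ/(cμ) = 139.38/138.30 = 1.0078
Stable ⇔ ρ < 1: NO
Spare capacity = cμ − λ = 138.30 − 139.38 = -1.08/hr

Final: ρ = 1.0078; unstable; margin = -1.08/hr


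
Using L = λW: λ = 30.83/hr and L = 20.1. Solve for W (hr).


W = L/λ = 20.1/30.83 = 0.6520 hr

Final: 0.6520 hr


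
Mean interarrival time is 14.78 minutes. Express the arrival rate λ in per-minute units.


λ = 1/(interarrival time) in consistent units.
1 minute = 1 min, so λ = 1/14.78 = 0.06766 per minute

Final: 0.06766 /min


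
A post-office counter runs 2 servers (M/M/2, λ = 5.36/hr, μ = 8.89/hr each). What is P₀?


a = λ/μ = 5.36/8.89 = 0.6029; ρ = a/c = 0.3015
Σ_{k=0}^{1} a^k/k! (terms k=0..1) = 1.00000 + 0.60292 = 1.60292
Tail: a^2/(2!(1−ρ)) = 0.36352/(2·0.6985) = 0.26020
P₀ = 1/(1.60292 + 0.26020) = 1/1.86312 = 0.536733

Final: 0.536733


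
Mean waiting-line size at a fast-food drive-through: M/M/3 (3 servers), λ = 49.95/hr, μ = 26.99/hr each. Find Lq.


a = λ/μ = 1.8507; ρ = a/3 = 0.6169
P₀ = 0.136597
Lq = P₀·a^c·ρ / (c!·(1−ρ)²) = 0.136597·6.33867·0.6169/(6·0.14677)
= 0.60655

Final: 0.60655


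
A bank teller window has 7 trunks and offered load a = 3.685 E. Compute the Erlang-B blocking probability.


B(c,a) = (a^c/c!) / Σ_{k=0}^{c} a^k/k!
a^7/7! = 1.830762
Σ terms (k=0..7): 1.00000 + 3.68500 + 6.78961 + 8.33991 + 7.68314 + 5.66247 + 3.47770 + 1.83076 = 38.468598
B = 1.830762/38.468598 = 0.047591

Final: 0.047591


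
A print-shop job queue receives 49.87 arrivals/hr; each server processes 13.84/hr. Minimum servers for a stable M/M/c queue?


Stability requires cμ > λ ⇔ c > λ/μ.
λ/μ = 49.87/13.84 = 3.6033
Minimum integer c = ⌊3.6033⌋ + 1 = 4
Check: 4·13.84 = 55.36 > 49.87, while 3·13.84 = 41.52 ≤ 49.87

Final: 4 servers
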